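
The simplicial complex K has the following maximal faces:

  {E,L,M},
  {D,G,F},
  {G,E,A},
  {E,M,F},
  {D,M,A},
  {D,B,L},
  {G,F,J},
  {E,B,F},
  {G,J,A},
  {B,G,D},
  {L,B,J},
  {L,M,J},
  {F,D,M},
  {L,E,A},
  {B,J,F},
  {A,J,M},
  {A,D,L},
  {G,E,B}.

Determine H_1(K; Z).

We work with the vertex ordering A < B < D < E < F < G < J < L < M. The simplices of K, each written with vertices in increasing order, are:

  0-simplices (9): A, B, D, E, F, G, J, L, M
  1-simplices (27): AD, AE, AG, AJ, AL, AM, BD, BE, BF, BG, BJ, BL, DF, DG, DL, DM, EF, EG, EL, EM, FG, FJ, FM, GJ, JL, JM, LM
  2-simplices (18): ADL, ADM, AEG, AEL, AGJ, AJM, BDG, BDL, BEF, BEG, BFJ, BJL, DFG, DFM, EFM, ELM, FGJ, JLM

so the chain groups are C_0 ≅ Z^9, C_1 ≅ Z^27, C_2 ≅ Z^18.

Boundary ∂_1: C_1 → C_0 sends each edge [p,q] (with p < q) to q − p.
This gives a 9×27 integer matrix of rank 8; reducing to Smith normal form yields diagonal entries (1,1,1,1,1,1,1,1).

∂_2: C_2 → C_1 sends each 2-simplex [p,q,r] to [q,r] − [p,r] + [p,q]. For instance
  ∂BEF = EF − BF + BE,
  ∂BJL = JL − BL + BJ.
The resulting 27×18 matrix has rank 18, and its Smith normal form has invariant factors (1,1,1,1,1,1,1,1,1,1,1,1,1,1,1,1,1,2).

Reading off H_k = ker ∂_k / im ∂_{k+1}:

  H_1: rank ker ∂_1 − rank ∂_2 = (27 − 8) − 18 = 1, and ∂_2 has invariant factor 2 > 1, so H_1 = Z ⊕ Z/2.

H_1 = Z ⊕ Z/2.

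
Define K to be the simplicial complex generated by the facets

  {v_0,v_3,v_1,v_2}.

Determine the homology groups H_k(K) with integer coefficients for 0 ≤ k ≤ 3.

Order the vertices as v_0 < v_1 < v_2 < v_3. Listing each simplex with vertices in this order, K has dimension 3 with simplices:

  0-simplices (4): [v_0], [v_1], [v_2], [v_3]
  1-simplices (6): [v_0,v_1], [v_0,v_2], [v_0,v_3], [v_1,v_2], [v_1,v_3], [v_2,v_3]
  2-simplices (4): [v_0,v_1,v_2], [v_0,v_1,v_3], [v_0,v_2,v_3], [v_1,v_2,v_3]
  3-simplices (1): [v_0,v_1,v_2,v_3]

so the chain groups are C_0 ≅ Z^4, C_1 ≅ Z^6, C_2 ≅ Z^4, C_3 ≅ Z^1.

The boundary map ∂_1: C_1 → C_0 maps an edge to its endpoints' difference, ∂[p,q] = q − p. For instance
  ∂[v_0,v_3] = [v_3] − [v_0].
The resulting 4×6 matrix has rank 3, and its Smith normal form has invariant factors (1,1,1).

∂_2: C_2 → C_1 maps a triangle to the signed sum of its edges. For instance
  ∂[v_1,v_2,v_3] = [v_2,v_3] − [v_1,v_3] + [v_1,v_2],
  ∂[v_0,v_1,v_3] = [v_1,v_3] − [v_0,v_3] + [v_0,v_1].
As a 6×4 matrix over Z this has rank 3, with invariant factors (1,1,1).

Boundary ∂_3: C_3 → C_2 sends each 3-simplex σ to the alternating sum Σ_i (−1)^i (σ with its i-th vertex removed). For instance
  ∂[v_0,v_1,v_2,v_3] = [v_1,v_2,v_3] − [v_0,v_2,v_3] + [v_0,v_1,v_3] − [v_0,v_1,v_2].
As a 4×1 matrix over Z this has rank 1, with invariant factors (1).

Now H_k = ker ∂_k / im ∂_{k+1}, so:

  H_0: rank C_0 − rank ∂_1 = 4 − 3 = 1, and the invariant factors of ∂_1 are all 1, so H_0 = Z.
  H_1: rank ker ∂_1 − rank ∂_2 = (6 − 3) − 3 = 0, and the invariant factors of ∂_2 are all 1, so H_1 = 0.
  H_2: rank ker ∂_2 − rank ∂_3 = (4 − 3) − 1 = 0, and the invariant factors of ∂_3 are all 1, so H_2 = 0.
  H_3: rank ker ∂_3 − rank ∂_4 = (1 − 1) − 0 = 0, and there is no ∂_4, so H_3 = 0.

H_0 ≅ Z,  H_1 = 0,  H_2 = 0,  H_3 = 0.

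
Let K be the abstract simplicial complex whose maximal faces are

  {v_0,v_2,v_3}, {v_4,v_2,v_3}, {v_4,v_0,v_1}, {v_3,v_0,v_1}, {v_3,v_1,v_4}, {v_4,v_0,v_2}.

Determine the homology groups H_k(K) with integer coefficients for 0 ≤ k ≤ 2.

We work with the vertex ordering v_0 < v_1 < v_2 < v_3 < v_4. The simplices of K, each written with vertices in increasing order, are:

  0-simplices (5): [v_0], [v_1], [v_2], [v_3], [v_4]
  1-simplices (9): [v_0,v_1], [v_0,v_2], [v_0,v_3], [v_0,v_4], [v_1,v_3], [v_1,v_4], [v_2,v_3], [v_2,v_4], [v_3,v_4]
  2-simplices (6): [v_0,v_1,v_3], [v_0,v_1,v_4], [v_0,v_2,v_3], [v_0,v_2,v_4], [v_1,v_3,v_4], [v_2,v_3,v_4]

Hence C_0 ≅ Z^5, C_1 ≅ Z^9, C_2 ≅ Z^6.

Boundary ∂_1: C_1 → C_0 maps an edge to its endpoints' difference, ∂[p,q] = q − p. For instance
  ∂[v_3,v_4] = [v_4] − [v_3].
As a 5×9 matrix over Z this has rank 4, with invariant factors (1,1,1,1).

Boundary ∂_2: C_2 → C_1 acts by ∂[p,q,r] = [q,r] − [p,r] + [p,q]. For instance
  ∂[v_0,v_1,v_3] = [v_1,v_3] − [v_0,v_3] + [v_0,v_1],
  ∂[v_0,v_1,v_4] = [v_1,v_4] − [v_0,v_4] + [v_0,v_1].
The resulting 9×6 matrix has rank 5, and its Smith normal form has invariant factors (1,1,1,1,1).

Now H_k = ker ∂_k / im ∂_{k+1}, so:

  H_0: rank C_0 − rank ∂_1 = 5 − 4 = 1, and the invariant factors of ∂_1 are all 1, so H_0 = Z.
  H_1: rank ker ∂_1 − rank ∂_2 = (9 − 4) − 5 = 0, and the invariant factors of ∂_2 are all 1, so H_1 = 0.
  H_2: rank ker ∂_2 − rank ∂_3 = (6 − 5) − 0 = 1, and there is no ∂_3, so H_2 = Z.

H_0 ≅ Z,  H_1 = 0,  H_2 ≅ Z.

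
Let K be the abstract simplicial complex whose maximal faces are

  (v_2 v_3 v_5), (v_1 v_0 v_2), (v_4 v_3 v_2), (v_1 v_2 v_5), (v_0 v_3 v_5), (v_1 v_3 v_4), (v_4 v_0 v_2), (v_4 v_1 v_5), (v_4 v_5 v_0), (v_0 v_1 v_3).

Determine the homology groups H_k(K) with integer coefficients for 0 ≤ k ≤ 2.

Order the vertices as v_0 < v_1 < v_2 < v_3 < v_4 < v_5. Listing each simplex with vertices in this order, K has dimension 2 with simplices:

  0-simplices (6): [v_0], [v_1], [v_2], [v_3], [v_4], [v_5]
  1-simplices (15): (15 of them)
  2-simplices (10): [v_0,v_1,v_2], [v_0,v_1,v_3], [v_0,v_2,v_4], [v_0,v_3,v_5], [v_0,v_4,v_5], [v_1,v_2,v_5], [v_1,v_3,v_4], [v_1,v_4,v_5], [v_2,v_3,v_4], [v_2,v_3,v_5]

giving chain groups C_0 ≅ Z^6, C_1 ≅ Z^15, C_2 ≅ Z^10.

The boundary map ∂_1: C_1 → C_0 maps an edge to its endpoints' difference, ∂[p,q] = q − p. For instance
  ∂[v_0,v_2] = [v_2] − [v_0].
The 6×15 boundary matrix has rank 5 and Smith normal form diag(1,1,1,1,1).

Boundary ∂_2: C_2 → C_1 acts by ∂[p,q,r] = [q,r] − [p,r] + [p,q]. For instance
  ∂[v_0,v_1,v_2] = [v_1,v_2] − [v_0,v_2] + [v_0,v_1],
  ∂[v_0,v_3,v_5] = [v_3,v_5] − [v_0,v_5] + [v_0,v_3].
This gives a 15×10 integer matrix of rank 10; reducing to Smith normal form yields diagonal entries (1,1,1,1,1,1,1,1,1,2).

Now H_k = ker ∂_k / im ∂_{k+1}, so:

  H_0: rank C_0 − rank ∂_1 = 6 − 5 = 1, and the invariant factors of ∂_1 are all 1, so H_0 ≅ Z.
  H_1: rank ker ∂_1 − rank ∂_2 = (15 − 5) − 10 = 0, and ∂_2 has invariant factor 2 > 1, so H_1 ≅ Z/2Z.
  H_2: rank ker ∂_2 − rank ∂_3 = (10 − 10) − 0 = 0, and there is no ∂_3, so H_2 ≅ 0.

H_0 ≅ Z,  H_1 ≅ Z/2Z,  H_2 = 0.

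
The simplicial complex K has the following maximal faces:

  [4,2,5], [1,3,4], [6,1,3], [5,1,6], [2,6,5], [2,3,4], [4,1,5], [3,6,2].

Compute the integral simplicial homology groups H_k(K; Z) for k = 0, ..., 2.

H_0 = Z,  H_1 = 0,  H_2 = Z.

We work with the vertex ordering 1 < 2 < 3 < 4 < 5 < 6. The simplices of K, each written with vertices in increasing order, are:

  0-simplices (6): [1], [2], [3], [4], [5], [6]
  1-simplices (12): [1,3], [1,4], [1,5], [1,6], [2,3], [2,4], [2,5], [2,6], [3,4], [3,6], [4,5], [5,6]
  2-simplices (8): [1,3,4], [1,3,6], [1,4,5], [1,5,6], [2,3,4], [2,3,6], [2,4,5], [2,5,6]

Hence C_0 ≅ Z^6, C_1 ≅ Z^12, C_2 ≅ Z^8.

∂_1: C_1 → C_0 sends each edge [p,q] (with p < q) to q − p. For instance
  ∂[4,5] = [5] − [4].
As a 6×12 matrix over Z this has rank 5, with invariant factors (1,1,1,1,1).

Boundary ∂_2: C_2 → C_1 sends each 2-simplex [p,q,r] to [q,r] − [p,r] + [p,q]. For instance
  ∂[2,3,4] = [3,4] − [2,4] + [2,3],
  ∂[1,3,4] = [3,4] − [1,4] + [1,3].
This gives a 12×8 integer matrix of rank 7; reducing to Smith normal form yields diagonal entries (1,1,1,1,1,1,1).

Reading off H_k = ker ∂_k / im ∂_{k+1}:

  H_0: rank C_0 − rank ∂_1 = 6 − 5 = 1, and the invariant factors of ∂_1 are all 1, so H_0 ≅ Z.
  H_1: rank ker ∂_1 − rank ∂_2 = (12 − 5) − 7 = 0, and the invariant factors of ∂_2 are all 1, so H_1 ≅ 0.
  H_2: rank ker ∂_2 − rank ∂_3 = (8 − 7) − 0 = 1, and there is no ∂_3, so H_2 ≅ Z.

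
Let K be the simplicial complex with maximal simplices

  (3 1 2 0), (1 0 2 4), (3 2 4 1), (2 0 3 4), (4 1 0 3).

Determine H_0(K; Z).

H_0 ≅ Z.

We work with the vertex ordering 0 < 1 < 2 < 3 < 4. The simplices of K, each written with vertices in increasing order, are:

  0-simplices (5): [0], [1], [2], [3], [4]
  1-simplices (10): [0,1], [0,2], [0,3], [0,4], [1,2], [1,3], [1,4], [2,3], [2,4], [3,4]
  2-simplices (10): [0,1,2], [0,1,3], [0,1,4], [0,2,3], [0,2,4], [0,3,4], [1,2,3], [1,2,4], [1,3,4], [2,3,4]
  3-simplices (5): [0,1,2,3], [0,1,2,4], [0,1,3,4], [0,2,3,4], [1,2,3,4]

Hence C_0 ≅ Z^5, C_1 ≅ Z^10, C_2 ≅ Z^10, C_3 ≅ Z^5.

∂_1: C_1 → C_0 maps an edge to its endpoints' difference, ∂[p,q] = q − p. For instance
  ∂[1,4] = [4] − [1].
The resulting 5×10 matrix has rank 4, and its Smith normal form has invariant factors (1,1,1,1).

∂_2: C_2 → C_1 acts by ∂[p,q,r] = [q,r] − [p,r] + [p,q]. For instance
  ∂[1,2,3] = [2,3] − [1,3] + [1,2],
  ∂[0,1,4] = [1,4] − [0,4] + [0,1].
The resulting 10×10 matrix has rank 6, and its Smith normal form has invariant factors (1,1,1,1,1,1).

∂_3: C_3 → C_2 sends each 3-simplex σ to the alternating sum Σ_i (−1)^i (σ with its i-th vertex removed). For instance
  ∂[0,1,2,4] = [1,2,4] − [0,2,4] + [0,1,4] − [0,1,2],
  ∂[1,2,3,4] = [2,3,4] − [1,3,4] + [1,2,4] − [1,2,3].
This gives a 10×5 integer matrix of rank 4; reducing to Smith normal form yields diagonal entries (1,1,1,1).

From H_k ≅ ker(∂_k) / im(∂_{k+1}) we obtain:

  H_0: rank C_0 − rank ∂_1 = 5 − 4 = 1, and the invariant factors of ∂_1 are all 1, so H_0 = Z.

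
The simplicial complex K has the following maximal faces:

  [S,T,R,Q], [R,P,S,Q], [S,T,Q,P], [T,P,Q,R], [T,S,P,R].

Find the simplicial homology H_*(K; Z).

Order the vertices as P < Q < R < S < T. Listing each simplex with vertices in this order, K has dimension 3 with simplices:

  0-simplices (5): P, Q, R, S, T
  1-simplices (10): PQ, PR, PS, PT, QR, QS, QT, RS, RT, ST
  2-simplices (10): PQR, PQS, PQT, PRS, PRT, PST, QRS, QRT, QST, RST
  3-simplices (5): PQRS, PQRT, PQST, PRST, QRST

giving chain groups C_0 ≅ Z^5, C_1 ≅ Z^10, C_2 ≅ Z^10, C_3 ≅ Z^5.

Boundary ∂_1: C_1 → C_0 is given by ∂[p,q] = [q] − [p]. For instance
  ∂QS = S − Q.
The 5×10 boundary matrix has rank 4 and Smith normal form diag(1,1,1,1).

∂_2: C_2 → C_1 acts by ∂[p,q,r] = [q,r] − [p,r] + [p,q]. For instance
  ∂PRS = RS − PS + PR,
  ∂QST = ST − QT + QS.
This gives a 10×10 integer matrix of rank 6; reducing to Smith normal form yields diagonal entries (1,1,1,1,1,1).

Boundary ∂_3: C_3 → C_2 sends each 3-simplex σ to the alternating sum Σ_i (−1)^i (σ with its i-th vertex removed). For instance
  ∂QRST = RST − QST + QRT − QRS,
  ∂PQST = QST − PST + PQT − PQS.
As a 10×5 matrix over Z this has rank 4, with invariant factors (1,1,1,1).

Reading off H_k = ker ∂_k / im ∂_{k+1}:

  H_0: rank C_0 − rank ∂_1 = 5 − 4 = 1, and the invariant factors of ∂_1 are all 1, so H_0 ≅ Z.
  H_1: rank ker ∂_1 − rank ∂_2 = (10 − 4) − 6 = 0, and the invariant factors of ∂_2 are all 1, so H_1 ≅ 0.
  H_2: rank ker ∂_2 − rank ∂_3 = (10 − 6) − 4 = 0, and the invariant factors of ∂_3 are all 1, so H_2 ≅ 0.
  H_3: rank ker ∂_3 − rank ∂_4 = (5 − 4) − 0 = 1, and there is no ∂_4, so H_3 ≅ Z.

H_0 = Z,  H_1 = 0,  H_2 = 0,  H_3 = Z.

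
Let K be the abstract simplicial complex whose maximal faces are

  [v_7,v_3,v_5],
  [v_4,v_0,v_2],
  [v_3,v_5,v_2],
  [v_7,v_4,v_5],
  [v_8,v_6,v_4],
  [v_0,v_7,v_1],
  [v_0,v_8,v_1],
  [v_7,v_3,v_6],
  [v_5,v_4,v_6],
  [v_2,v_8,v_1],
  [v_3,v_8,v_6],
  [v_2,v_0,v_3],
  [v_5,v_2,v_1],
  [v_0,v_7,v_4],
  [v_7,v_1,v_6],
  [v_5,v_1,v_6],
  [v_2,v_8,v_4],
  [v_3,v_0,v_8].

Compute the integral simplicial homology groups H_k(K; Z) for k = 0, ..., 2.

H_0 ≅ Z,  H_1 ≅ Z ⊕ Z_2,  H_2 = 0.

K has 9 vertices, 27 edges, 18 triangles.
rank ∂_0 = 0, rank ∂_1 = 8 ⇒ b_0 = 9 − 0 − 8 = 1; all invariant factors of ∂_1 are 1 so no torsion. So H_0 ≅ Z.
rank ∂_1 = 8, rank ∂_2 = 18 ⇒ b_1 = 27 − 8 − 18 = 1; ∂_2 has invariant factor(s) [2] giving torsion. So H_1 ≅ Z ⊕ Z_2.
rank ∂_2 = 18, rank ∂_3 = 0 ⇒ b_2 = 18 − 18 − 0 = 0. So H_2 ≅ 0.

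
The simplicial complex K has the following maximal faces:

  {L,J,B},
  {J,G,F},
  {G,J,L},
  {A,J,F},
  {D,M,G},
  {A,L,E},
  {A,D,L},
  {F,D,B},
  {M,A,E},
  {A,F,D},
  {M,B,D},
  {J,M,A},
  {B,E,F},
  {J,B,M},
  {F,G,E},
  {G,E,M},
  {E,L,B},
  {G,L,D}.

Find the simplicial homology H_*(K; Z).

Fix the vertex order A < B < D < E < F < G < J < L < M and write every simplex with vertices in increasing order. Then dim K = 2 and the simplices of K are:

  0-simplices (9): A, B, D, E, F, G, J, L, M
  1-simplices (27): AD, AE, AF, AJ, AL, AM, BD, BE, BF, BJ, BL, BM, DF, DG, DL, DM, EF, EG, EL, EM, FG, FJ, GJ, GL, GM, JL, JM
  2-simplices (18): ADF, ADL, AEL, AEM, AFJ, AJM, BDF, BDM, BEF, BEL, BJL, BJM, DGL, DGM, EFG, EGM, FGJ, GJL

so the chain groups are C_0 ≅ Z^9, C_1 ≅ Z^27, C_2 ≅ Z^18.

∂_1: C_1 → C_0 maps an edge to its endpoints' difference, ∂[p,q] = q − p. For instance
  ∂AE = E − A.
The 9×27 boundary matrix has rank 8 and Smith normal form diag(1,1,1,1,1,1,1,1).

∂_2: C_2 → C_1 sends each 2-simplex [p,q,r] to [q,r] − [p,r] + [p,q]. For instance
  ∂BJL = JL − BL + BJ,
  ∂BJM = JM − BM + BJ.
As a 27×18 matrix over Z this has rank 17, with invariant factors (1,1,1,1,1,1,1,1,1,1,1,1,1,1,1,1,1).

Computing H_k = (kernel of ∂_k) / (image of ∂_{k+1}):

  H_0: rank C_0 − rank ∂_1 = 9 − 8 = 1, and the invariant factors of ∂_1 are all 1, so H_0 = Z.
  H_1: rank ker ∂_1 − rank ∂_2 = (27 − 8) − 17 = 2, and the invariant factors of ∂_2 are all 1, so H_1 = Z^2.
  H_2: rank ker ∂_2 − rank ∂_3 = (18 − 17) − 0 = 1, and there is no ∂_3, so H_2 = Z.

H_0 = Z,  H_1 = Z^2,  H_2 = Z.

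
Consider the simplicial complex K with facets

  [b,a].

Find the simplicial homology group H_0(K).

H_0 = Z.

Fix the vertex order a < b and write every simplex with vertices in increasing order. Then dim K = 1 and the simplices of K are:

  0-simplices (2): a, b
  1-simplices (1): ab

giving chain groups C_0 ≅ Z^2, C_1 ≅ Z^1.

∂_1: C_1 → C_0 sends each edge [p,q] (with p < q) to q − p. For instance
  ∂ab = b − a.
This gives a 2×1 integer matrix of rank 1; reducing to Smith normal form yields diagonal entries (1).

Computing H_k = (kernel of ∂_k) / (image of ∂_{k+1}):

  H_0: rank C_0 − rank ∂_1 = 2 − 1 = 1, and the invariant factors of ∂_1 are all 1, so H_0 ≅ Z.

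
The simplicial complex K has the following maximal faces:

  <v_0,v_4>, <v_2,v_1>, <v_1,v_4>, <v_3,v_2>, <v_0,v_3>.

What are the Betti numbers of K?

b_0 = 1, b_1 = 1.

Fix the vertex order v_0 < v_1 < v_2 < v_3 < v_4 and write every simplex with vertices in increasing order. Then dim K = 1 and the simplices of K are:

  0-simplices (5): [v_0], [v_1], [v_2], [v_3], [v_4]
  1-simplices (5): [v_0,v_3], [v_0,v_4], [v_1,v_2], [v_1,v_4], [v_2,v_3]

giving chain groups C_0 ≅ Z^5, C_1 ≅ Z^5.

∂_1: C_1 → C_0 maps an edge to its endpoints' difference, ∂[p,q] = q − p. For instance
  ∂[v_1,v_2] = [v_2] − [v_1].
The resulting 5×5 matrix has rank 4, and its Smith normal form has invariant factors (1,1,1,1).

Computing H_k = (kernel of ∂_k) / (image of ∂_{k+1}):

  H_0: rank C_0 − rank ∂_1 = 5 − 4 = 1, and the invariant factors of ∂_1 are all 1, so H_0 = Z.
  H_1: rank ker ∂_1 − rank ∂_2 = (5 − 4) − 0 = 1, and there is no ∂_2, so H_1 = Z.

As a check, the Euler characteristic is 5 − 5 = 0, which agrees with 1 − 1 = 0.

Hence the Betti numbers are b_0 = 1, b_1 = 1.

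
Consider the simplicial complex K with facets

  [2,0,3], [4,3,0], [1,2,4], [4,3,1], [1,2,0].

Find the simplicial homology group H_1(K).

Order the vertices as 0 < 1 < 2 < 3 < 4. Listing each simplex with vertices in this order, K has dimension 2 with simplices:

  0-simplices (5): [0], [1], [2], [3], [4]
  1-simplices (10): [0,1], [0,2], [0,3], [0,4], [1,2], [1,3], [1,4], [2,3], [2,4], [3,4]
  2-simplices (5): [0,1,2], [0,2,3], [0,3,4], [1,2,4], [1,3,4]

Hence C_0 ≅ Z^5, C_1 ≅ Z^10, C_2 ≅ Z^5.

∂_1: C_1 → C_0 is given by ∂[p,q] = [q] − [p]. For instance
  ∂[1,2] = [2] − [1].
The resulting 5×10 matrix has rank 4, and its Smith normal form has invariant factors (1,1,1,1).

The boundary map ∂_2: C_2 → C_1 sends each 2-simplex [p,q,r] to [q,r] − [p,r] + [p,q]. For instance
  ∂[1,2,4] = [2,4] − [1,4] + [1,2],
  ∂[0,2,3] = [2,3] − [0,3] + [0,2].
The 10×5 boundary matrix has rank 5 and Smith normal form diag(1,1,1,1,1).

Computing H_k = (kernel of ∂_k) / (image of ∂_{k+1}):

  H_1: rank ker ∂_1 − rank ∂_2 = (10 − 4) − 5 = 1, and the invariant factors of ∂_2 are all 1, so H_1 ≅ Z.

H_1 = Z.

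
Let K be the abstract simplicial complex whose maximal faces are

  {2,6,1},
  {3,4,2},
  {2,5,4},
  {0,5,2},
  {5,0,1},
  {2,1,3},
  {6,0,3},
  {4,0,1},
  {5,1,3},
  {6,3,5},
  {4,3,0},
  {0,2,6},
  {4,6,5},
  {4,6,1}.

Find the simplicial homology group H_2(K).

H_2 ≅ Z.

K has 7 vertices, 21 edges, 14 triangles.
rank ∂_2 = 13, rank ∂_3 = 0 ⇒ b_2 = 14 − 13 − 0 = 1. So H_2 ≅ Z.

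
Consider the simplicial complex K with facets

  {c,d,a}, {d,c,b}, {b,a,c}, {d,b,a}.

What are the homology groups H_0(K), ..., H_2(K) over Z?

Take the total order a < b < c < d on the vertex set. Then K (dimension 2) consists of the simplices:

  0-simplices (4): a, b, c, d
  1-simplices (6): ab, ac, ad, bc, bd, cd
  2-simplices (4): abc, abd, acd, bcd

so the chain groups are C_0 ≅ Z^4, C_1 ≅ Z^6, C_2 ≅ Z^4.

∂_1: C_1 → C_0 is given by ∂[p,q] = [q] − [p]. For instance
  ∂bd = d − b.
This gives a 4×6 integer matrix of rank 3; reducing to Smith normal form yields diagonal entries (1,1,1).

∂_2: C_2 → C_1 sends each 2-simplex [p,q,r] to [q,r] − [p,r] + [p,q]. For instance
  ∂acd = cd − ad + ac,
  ∂abd = bd − ad + ab.
This gives a 6×4 integer matrix of rank 3; reducing to Smith normal form yields diagonal entries (1,1,1).

From H_k ≅ ker(∂_k) / im(∂_{k+1}) we obtain:

  H_0: rank C_0 − rank ∂_1 = 4 − 3 = 1, and the invariant factors of ∂_1 are all 1, so H_0 = Z.
  H_1: rank ker ∂_1 − rank ∂_2 = (6 − 3) − 3 = 0, and the invariant factors of ∂_2 are all 1, so H_1 = 0.
  H_2: rank ker ∂_2 − rank ∂_3 = (4 − 3) − 0 = 1, and there is no ∂_3, so H_2 = Z.

H_0 ≅ Z,  H_1 = 0,  H_2 ≅ Z.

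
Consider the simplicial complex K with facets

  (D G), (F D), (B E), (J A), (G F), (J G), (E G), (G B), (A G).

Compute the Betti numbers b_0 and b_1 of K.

b_0 = 1, b_1 = 3.

Fix the vertex order A < B < D < E < F < G < J and write every simplex with vertices in increasing order. Then dim K = 1 and the simplices of K are:

  0-simplices (7): A, B, D, E, F, G, J
  1-simplices (9): AG, AJ, BE, BG, DF, DG, EG, FG, GJ

giving chain groups C_0 ≅ Z^7, C_1 ≅ Z^9.

∂_1: C_1 → C_0 sends each edge [p,q] (with p < q) to q − p. For instance
  ∂AG = G − A.
The 7×9 boundary matrix has rank 6 and Smith normal form diag(1,1,1,1,1,1).

Now H_k = ker ∂_k / im ∂_{k+1}, so:

  H_0: rank C_0 − rank ∂_1 = 7 − 6 = 1, and the invariant factors of ∂_1 are all 1, so H_0 ≅ Z.
  H_1: rank ker ∂_1 − rank ∂_2 = (9 − 6) − 0 = 3, and there is no ∂_2, so H_1 ≅ Z^3.

Hence the Betti numbers are b_0 = 1, b_1 = 3.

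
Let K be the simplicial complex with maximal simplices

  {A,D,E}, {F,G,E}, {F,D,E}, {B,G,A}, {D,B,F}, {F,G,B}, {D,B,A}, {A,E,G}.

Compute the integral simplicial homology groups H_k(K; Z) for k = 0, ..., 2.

H_0 ≅ Z,  H_1 = 0,  H_2 ≅ Z.

Order the vertices as A < B < D < E < F < G. Listing each simplex with vertices in this order, K has dimension 2 with simplices:

  0-simplices (6): A, B, D, E, F, G
  1-simplices (12): AB, AD, AE, AG, BD, BF, BG, DE, DF, EF, EG, FG
  2-simplices (8): ABD, ABG, ADE, AEG, BDF, BFG, DEF, EFG

Hence C_0 ≅ Z^6, C_1 ≅ Z^12, C_2 ≅ Z^8.

The boundary map ∂_1: C_1 → C_0 maps an edge to its endpoints' difference, ∂[p,q] = q − p. For instance
  ∂AB = B − A.
As a 6×12 matrix over Z this has rank 5, with invariant factors (1,1,1,1,1).

∂_2: C_2 → C_1 acts by ∂[p,q,r] = [q,r] − [p,r] + [p,q]. For instance
  ∂ABD = BD − AD + AB,
  ∂DEF = EF − DF + DE.
As a 12×8 matrix over Z this has rank 7, with invariant factors (1,1,1,1,1,1,1).

Reading off H_k = ker ∂_k / im ∂_{k+1}:

  H_0: rank C_0 − rank ∂_1 = 6 − 5 = 1, and the invariant factors of ∂_1 are all 1, so H_0 ≅ Z.
  H_1: rank ker ∂_1 − rank ∂_2 = (12 − 5) − 7 = 0, and the invariant factors of ∂_2 are all 1, so H_1 ≅ 0.
  H_2: rank ker ∂_2 − rank ∂_3 = (8 − 7) − 0 = 1, and there is no ∂_3, so H_2 ≅ Z.

As a check, the Euler characteristic is 6 − 12 + 8 = 2, which agrees with 1 − 0 + 1 = 2.
(K is a triangulation of the 2-sphere S^2.)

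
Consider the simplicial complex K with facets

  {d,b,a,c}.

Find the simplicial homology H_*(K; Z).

Order the vertices as a < b < c < d. Listing each simplex with vertices in this order, K has dimension 3 with simplices:

  0-simplices (4): a, b, c, d
  1-simplices (6): ab, ac, ad, bc, bd, cd
  2-simplices (4): abc, abd, acd, bcd
  3-simplices (1): abcd

Hence C_0 ≅ Z^4, C_1 ≅ Z^6, C_2 ≅ Z^4, C_3 ≅ Z^1.

∂_1: C_1 → C_0 is given by ∂[p,q] = [q] − [p]. For instance
  ∂bc = c − b.
The resulting 4×6 matrix has rank 3, and its Smith normal form has invariant factors (1,1,1).

The boundary map ∂_2: C_2 → C_1 maps a triangle to the signed sum of its edges. For instance
  ∂bcd = cd − bd + bc,
  ∂acd = cd − ad + ac.
As a 6×4 matrix over Z this has rank 3, with invariant factors (1,1,1).

∂_3: C_3 → C_2 sends each 3-simplex σ to the alternating sum Σ_i (−1)^i (σ with its i-th vertex removed). For instance
  ∂abcd = bcd − acd + abd − abc.
This gives a 4×1 integer matrix of rank 1; reducing to Smith normal form yields diagonal entries (1).

Computing H_k = (kernel of ∂_k) / (image of ∂_{k+1}):

  H_0: rank C_0 − rank ∂_1 = 4 − 3 = 1, and the invariant factors of ∂_1 are all 1, so H_0 ≅ Z.
  H_1: rank ker ∂_1 − rank ∂_2 = (6 − 3) − 3 = 0, and the invariant factors of ∂_2 are all 1, so H_1 ≅ 0.
  H_2: rank ker ∂_2 − rank ∂_3 = (4 − 3) − 1 = 0, and the invariant factors of ∂_3 are all 1, so H_2 ≅ 0.
  H_3: rank ker ∂_3 − rank ∂_4 = (1 − 1) − 0 = 0, and there is no ∂_4, so H_3 ≅ 0.

As a check, the Euler characteristic is 4 − 6 + 4 − 1 = 1, which agrees with 1 − 0 + 0 − 0 = 1.

H_0 = Z,  H_1 = 0,  H_2 = 0,  H_3 = 0.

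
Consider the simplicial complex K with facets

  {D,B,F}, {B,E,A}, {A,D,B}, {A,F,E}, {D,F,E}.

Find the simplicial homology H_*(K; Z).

Take the total order A < B < D < E < F on the vertex set. Then K (dimension 2) consists of the simplices:

  0-simplices (5): A, B, D, E, F
  1-simplices (10): AB, AD, AE, AF, BD, BE, BF, DE, DF, EF
  2-simplices (5): ABD, ABE, AEF, BDF, DEF

so the chain groups are C_0 ≅ Z^5, C_1 ≅ Z^10, C_2 ≅ Z^5.

∂_1: C_1 → C_0 sends each edge [p,q] (with p < q) to q − p. For instance
  ∂BF = F − B.
The resulting 5×10 matrix has rank 4, and its Smith normal form has invariant factors (1,1,1,1).

The boundary map ∂_2: C_2 → C_1 acts by ∂[p,q,r] = [q,r] − [p,r] + [p,q]. For instance
  ∂AEF = EF − AF + AE,
  ∂ABE = BE − AE + AB.
The resulting 10×5 matrix has rank 5, and its Smith normal form has invariant factors (1,1,1,1,1).

Reading off H_k = ker ∂_k / im ∂_{k+1}:

  H_0: rank C_0 − rank ∂_1 = 5 − 4 = 1, and the invariant factors of ∂_1 are all 1, so H_0 = Z.
  H_1: rank ker ∂_1 − rank ∂_2 = (10 − 4) − 5 = 1, and the invariant factors of ∂_2 are all 1, so H_1 = Z.
  H_2: rank ker ∂_2 − rank ∂_3 = (5 − 5) − 0 = 0, and there is no ∂_3, so H_2 = 0.

H_0 = Z,  H_1 = Z,  H_2 = 0.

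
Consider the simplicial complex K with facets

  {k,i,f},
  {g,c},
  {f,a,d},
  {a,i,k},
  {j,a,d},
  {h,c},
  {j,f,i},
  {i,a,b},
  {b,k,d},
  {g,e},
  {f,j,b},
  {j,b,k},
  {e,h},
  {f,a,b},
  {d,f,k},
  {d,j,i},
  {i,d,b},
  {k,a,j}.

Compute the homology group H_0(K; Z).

Take the total order a < b < c < d < e < f < g < h < i < j < k on the vertex set. Then K (dimension 2) consists of the simplices:

  0-simplices (11): a, b, c, d, e, f, g, h, i, j, k
  1-simplices (25): ab, ad, af, ai, aj, ak, bd, bf, bi, bj, bk, cg, ch, df, di, dj, dk, eg, eh, fi, fj, fk, ij, ik, jk
  2-simplices (14): abf, abi, adf, adj, aik, ajk, bdi, bdk, bfj, bjk, dfk, dij, fij, fik

so the chain groups are C_0 ≅ Z^11, C_1 ≅ Z^25, C_2 ≅ Z^14.

∂_1: C_1 → C_0 is given by ∂[p,q] = [q] − [p]. For instance
  ∂fj = j − f.
As a 11×25 matrix over Z this has rank 9, with invariant factors (1,1,1,1,1,1,1,1,1).

∂_2: C_2 → C_1 sends each 2-simplex [p,q,r] to [q,r] − [p,r] + [p,q]. For instance
  ∂abf = bf − af + ab,
  ∂ajk = jk − ak + aj.
The 25×14 boundary matrix has rank 13 and Smith normal form diag(1,1,1,1,1,1,1,1,1,1,1,1,1).

Now H_k = ker ∂_k / im ∂_{k+1}, so:

  H_0: rank C_0 − rank ∂_1 = 11 − 9 = 2, and the invariant factors of ∂_1 are all 1, so H_0 ≅ Z^2.

(K is a triangulation of the disjoint union of the circle S^1 and the torus T^2.)

H_0 = Z^2.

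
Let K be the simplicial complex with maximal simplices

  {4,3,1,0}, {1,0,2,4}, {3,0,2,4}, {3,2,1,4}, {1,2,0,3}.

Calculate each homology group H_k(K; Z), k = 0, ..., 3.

H_0 = Z,  H_1 = 0,  H_2 = 0,  H_3 = Z.

K has 5 vertices, 10 edges, 10 triangles, 5 3-simplices.
rank ∂_0 = 0, rank ∂_1 = 4 ⇒ b_0 = 5 − 0 − 4 = 1; all invariant factors of ∂_1 are 1 so no torsion. So H_0 ≅ Z.
rank ∂_1 = 4, rank ∂_2 = 6 ⇒ b_1 = 10 − 4 − 6 = 0; all invariant factors of ∂_2 are 1 so no torsion. So H_1 ≅ 0.
rank ∂_2 = 6, rank ∂_3 = 4 ⇒ b_2 = 10 − 6 − 4 = 0; all invariant factors of ∂_3 are 1 so no torsion. So H_2 ≅ 0.
rank ∂_3 = 4, rank ∂_4 = 0 ⇒ b_3 = 5 − 4 − 0 = 1. So H_3 ≅ Z.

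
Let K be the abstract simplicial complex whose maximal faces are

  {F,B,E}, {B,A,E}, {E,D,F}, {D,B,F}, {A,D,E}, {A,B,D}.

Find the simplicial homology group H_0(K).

H_0 = Z.

K has 5 vertices, 9 edges, 6 triangles.
rank ∂_0 = 0, rank ∂_1 = 4 ⇒ b_0 = 5 − 0 − 4 = 1; all invariant factors of ∂_1 are 1 so no torsion. So H_0 ≅ Z.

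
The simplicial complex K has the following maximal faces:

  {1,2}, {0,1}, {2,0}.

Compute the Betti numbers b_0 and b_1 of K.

b_0 = 1, b_1 = 1.

Order the vertices as 0 < 1 < 2. Listing each simplex with vertices in this order, K has dimension 1 with simplices:

  0-simplices (3): [0], [1], [2]
  1-simplices (3): [0,1], [0,2], [1,2]

giving chain groups C_0 ≅ Z^3, C_1 ≅ Z^3.

Boundary ∂_1: C_1 → C_0 sends each edge [p,q] (with p < q) to q − p. For instance
  ∂[0,2] = [2] − [0].
The 3×3 boundary matrix has rank 2 and Smith normal form diag(1,1).

From H_k ≅ ker(∂_k) / im(∂_{k+1}) we obtain:

  H_0: rank C_0 − rank ∂_1 = 3 − 2 = 1, and the invariant factors of ∂_1 are all 1, so H_0 = Z.
  H_1: rank ker ∂_1 − rank ∂_2 = (3 − 2) − 0 = 1, and there is no ∂_2, so H_1 = Z.

As a check, the Euler characteristic is 3 − 3 = 0, which agrees with 1 − 1 = 0.

Hence the Betti numbers are b_0 = 1, b_1 = 1.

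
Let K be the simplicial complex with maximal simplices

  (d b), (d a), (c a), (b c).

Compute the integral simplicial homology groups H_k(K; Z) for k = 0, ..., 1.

Take the total order a < b < c < d on the vertex set. Then K (dimension 1) consists of the simplices:

  0-simplices (4): a, b, c, d
  1-simplices (4): ac, ad, bc, bd

so the chain groups are C_0 ≅ Z^4, C_1 ≅ Z^4.

The boundary map ∂_1: C_1 → C_0 maps an edge to its endpoints' difference, ∂[p,q] = q − p.
The 4×4 boundary matrix has rank 3 and Smith normal form diag(1,1,1).

Reading off H_k = ker ∂_k / im ∂_{k+1}:

  H_0: rank C_0 − rank ∂_1 = 4 − 3 = 1, and the invariant factors of ∂_1 are all 1, so H_0 ≅ Z.
  H_1: rank ker ∂_1 − rank ∂_2 = (4 − 3) − 0 = 1, and there is no ∂_2, so H_1 ≅ Z.

H_0 = Z,  H_1 = Z.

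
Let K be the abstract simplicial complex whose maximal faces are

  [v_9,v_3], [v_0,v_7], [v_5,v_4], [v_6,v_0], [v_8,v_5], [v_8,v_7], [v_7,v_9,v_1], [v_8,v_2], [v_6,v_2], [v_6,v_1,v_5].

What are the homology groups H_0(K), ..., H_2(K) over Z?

H_0 ≅ Z,  H_1 ≅ Z^3,  H_2 = 0.

Order the vertices as v_0 < v_1 < v_2 < v_3 < v_4 < v_5 < v_6 < v_7 < v_8 < v_9. Listing each simplex with vertices in this order, K has dimension 2 with simplices:

  0-simplices (10): [v_0], [v_1], [v_2], [v_3], [v_4], [v_5], [v_6], [v_7], [v_8], [v_9]
  1-simplices (14): [v_0,v_6], [v_0,v_7], [v_1,v_5], [v_1,v_6], [v_1,v_7], [v_1,v_9], [v_2,v_6], [v_2,v_8], [v_3,v_9], [v_4,v_5], [v_5,v_6], [v_5,v_8], [v_7,v_8], [v_7,v_9]
  2-simplices (2): [v_1,v_5,v_6], [v_1,v_7,v_9]

so the chain groups are C_0 ≅ Z^10, C_1 ≅ Z^14, C_2 ≅ Z^2.

Boundary ∂_1: C_1 → C_0 maps an edge to its endpoints' difference, ∂[p,q] = q − p.
This gives a 10×14 integer matrix of rank 9; reducing to Smith normal form yields diagonal entries (1,1,1,1,1,1,1,1,1).

∂_2: C_2 → C_1 sends each 2-simplex [p,q,r] to [q,r] − [p,r] + [p,q]. For instance
  ∂[v_1,v_5,v_6] = [v_5,v_6] − [v_1,v_6] + [v_1,v_5],
  ∂[v_1,v_7,v_9] = [v_7,v_9] − [v_1,v_9] + [v_1,v_7].
The resulting 14×2 matrix has rank 2, and its Smith normal form has invariant factors (1,1).

Now H_k = ker ∂_k / im ∂_{k+1}, so:

  H_0: rank C_0 − rank ∂_1 = 10 − 9 = 1, and the invariant factors of ∂_1 are all 1, so H_0 = Z.
  H_1: rank ker ∂_1 − rank ∂_2 = (14 − 9) − 2 = 3, and the invariant factors of ∂_2 are all 1, so H_1 = Z^3.
  H_2: rank ker ∂_2 − rank ∂_3 = (2 − 2) − 0 = 0, and there is no ∂_3, so H_2 = 0.

As a check, the Euler characteristic is 10 − 14 + 2 = -2, which agrees with 1 − 3 + 0 = -2.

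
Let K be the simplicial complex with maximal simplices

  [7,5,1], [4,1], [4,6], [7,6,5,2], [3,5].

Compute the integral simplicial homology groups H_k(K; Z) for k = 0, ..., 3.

H_0 ≅ Z,  H_1 ≅ Z,  H_2 = 0,  H_3 = 0.

Fix the vertex order 1 < 2 < 3 < 4 < 5 < 6 < 7 and write every simplex with vertices in increasing order. Then dim K = 3 and the simplices of K are:

  0-simplices (7): [1], [2], [3], [4], [5], [6], [7]
  1-simplices (11): [1,4], [1,5], [1,7], [2,5], [2,6], [2,7], [3,5], [4,6], [5,6], [5,7], [6,7]
  2-simplices (5): [1,5,7], [2,5,6], [2,5,7], [2,6,7], [5,6,7]
  3-simplices (1): [2,5,6,7]

giving chain groups C_0 ≅ Z^7, C_1 ≅ Z^11, C_2 ≅ Z^5, C_3 ≅ Z^1.

The boundary map ∂_1: C_1 → C_0 maps an edge to its endpoints' difference, ∂[p,q] = q − p.
As a 7×11 matrix over Z this has rank 6, with invariant factors (1,1,1,1,1,1).

Boundary ∂_2: C_2 → C_1 acts by ∂[p,q,r] = [q,r] − [p,r] + [p,q]. For instance
  ∂[1,5,7] = [5,7] − [1,7] + [1,5],
  ∂[5,6,7] = [6,7] − [5,7] + [5,6].
As a 11×5 matrix over Z this has rank 4, with invariant factors (1,1,1,1).

Boundary ∂_3: C_3 → C_2 sends each 3-simplex σ to the alternating sum Σ_i (−1)^i (σ with its i-th vertex removed). For instance
  ∂[2,5,6,7] = [5,6,7] − [2,6,7] + [2,5,7] − [2,5,6].
This gives a 5×1 integer matrix of rank 1; reducing to Smith normal form yields diagonal entries (1).

Reading off H_k = ker ∂_k / im ∂_{k+1}:

  H_0: rank C_0 − rank ∂_1 = 7 − 6 = 1, and the invariant factors of ∂_1 are all 1, so H_0 ≅ Z.
  H_1: rank ker ∂_1 − rank ∂_2 = (11 − 6) − 4 = 1, and the invariant factors of ∂_2 are all 1, so H_1 ≅ Z.
  H_2: rank ker ∂_2 − rank ∂_3 = (5 − 4) − 1 = 0, and the invariant factors of ∂_3 are all 1, so H_2 ≅ 0.
  H_3: rank ker ∂_3 − rank ∂_4 = (1 − 1) − 0 = 0, and there is no ∂_4, so H_3 ≅ 0.

As a check, the Euler characteristic is 7 − 11 + 5 − 1 = 0, which agrees with 1 − 1 + 0 − 0 = 0.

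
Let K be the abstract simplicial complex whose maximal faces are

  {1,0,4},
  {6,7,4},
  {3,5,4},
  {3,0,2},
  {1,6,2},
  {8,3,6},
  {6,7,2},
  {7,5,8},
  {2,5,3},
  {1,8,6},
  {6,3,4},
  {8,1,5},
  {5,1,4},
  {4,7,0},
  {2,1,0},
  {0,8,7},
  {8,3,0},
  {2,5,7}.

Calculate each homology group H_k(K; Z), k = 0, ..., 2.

K has 9 vertices, 27 edges, 18 triangles.
rank ∂_0 = 0, rank ∂_1 = 8 ⇒ b_0 = 9 − 0 − 8 = 1; all invariant factors of ∂_1 are 1 so no torsion. So H_0 ≅ Z.
rank ∂_1 = 8, rank ∂_2 = 17 ⇒ b_1 = 27 − 8 − 17 = 2; all invariant factors of ∂_2 are 1 so no torsion. So H_1 ≅ Z^2.
rank ∂_2 = 17, rank ∂_3 = 0 ⇒ b_2 = 18 − 17 − 0 = 1. So H_2 ≅ Z.

H_0 = Z,  H_1 = Z^2,  H_2 = Z.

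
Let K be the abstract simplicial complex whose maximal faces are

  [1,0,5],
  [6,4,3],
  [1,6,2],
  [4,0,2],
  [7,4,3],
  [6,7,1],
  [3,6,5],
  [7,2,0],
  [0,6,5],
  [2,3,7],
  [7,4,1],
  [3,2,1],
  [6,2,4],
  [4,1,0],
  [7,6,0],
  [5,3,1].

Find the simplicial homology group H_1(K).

We work with the vertex ordering 0 < 1 < 2 < 3 < 4 < 5 < 6 < 7. The simplices of K, each written with vertices in increasing order, are:

  0-simplices (8): [0], [1], [2], [3], [4], [5], [6], [7]
  1-simplices (24): (24 of them)
  2-simplices (16): [0,1,4], [0,1,5], [0,2,4], [0,2,7], [0,5,6], [0,6,7], [1,2,3], [1,2,6], [1,3,5], [1,4,7], [1,6,7], [2,3,7], [2,4,6], [3,4,6], [3,4,7], [3,5,6]

so the chain groups are C_0 ≅ Z^8, C_1 ≅ Z^24, C_2 ≅ Z^16.

The boundary map ∂_1: C_1 → C_0 is given by ∂[p,q] = [q] − [p].
The 8×24 boundary matrix has rank 7 and Smith normal form diag(1,1,1,1,1,1,1).

∂_2: C_2 → C_1 sends each 2-simplex [p,q,r] to [q,r] − [p,r] + [p,q]. For instance
  ∂[0,5,6] = [5,6] − [0,6] + [0,5],
  ∂[3,4,7] = [4,7] − [3,7] + [3,4].
The 24×16 boundary matrix has rank 15 and Smith normal form diag(1,1,1,1,1,1,1,1,1,1,1,1,1,1,1).

From H_k ≅ ker(∂_k) / im(∂_{k+1}) we obtain:

  H_1: rank ker ∂_1 − rank ∂_2 = (24 − 7) − 15 = 2, and the invariant factors of ∂_2 are all 1, so H_1 = Z^2.

(K is a triangulation of the torus T^2.)

H_1 = Z^2.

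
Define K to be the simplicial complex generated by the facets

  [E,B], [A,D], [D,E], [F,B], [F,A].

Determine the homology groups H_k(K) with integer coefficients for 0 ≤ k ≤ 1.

Order the vertices as A < B < D < E < F. Listing each simplex with vertices in this order, K has dimension 1 with simplices:

  0-simplices (5): A, B, D, E, F
  1-simplices (5): AD, AF, BE, BF, DE

so the chain groups are C_0 ≅ Z^5, C_1 ≅ Z^5.

∂_1: C_1 → C_0 maps an edge to its endpoints' difference, ∂[p,q] = q − p. For instance
  ∂BE = E − B.
As a 5×5 matrix over Z this has rank 4, with invariant factors (1,1,1,1).

From H_k ≅ ker(∂_k) / im(∂_{k+1}) we obtain:

  H_0: rank C_0 − rank ∂_1 = 5 − 4 = 1, and the invariant factors of ∂_1 are all 1, so H_0 ≅ Z.
  H_1: rank ker ∂_1 − rank ∂_2 = (5 − 4) − 0 = 1, and there is no ∂_2, so H_1 ≅ Z.

(K is a triangulation of the circle S^1.)

H_0 = Z,  H_1 = Z.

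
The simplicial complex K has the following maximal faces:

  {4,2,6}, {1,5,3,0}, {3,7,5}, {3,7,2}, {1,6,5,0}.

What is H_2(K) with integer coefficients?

Fix the vertex order 0 < 1 < 2 < 3 < 4 < 5 < 6 < 7 and write every simplex with vertices in increasing order. Then dim K = 3 and the simplices of K are:

  0-simplices (8): [0], [1], [2], [3], [4], [5], [6], [7]
  1-simplices (16): [0,1], [0,3], [0,5], [0,6], [1,3], [1,5], [1,6], [2,3], [2,4], [2,6], [2,7], [3,5], [3,7], [4,6], [5,6], [5,7]
  2-simplices (10): [0,1,3], [0,1,5], [0,1,6], [0,3,5], [0,5,6], [1,3,5], [1,5,6], [2,3,7], [2,4,6], [3,5,7]
  3-simplices (2): [0,1,3,5], [0,1,5,6]

Hence C_0 ≅ Z^8, C_1 ≅ Z^16, C_2 ≅ Z^10, C_3 ≅ Z^2.

The boundary map ∂_1: C_1 → C_0 maps an edge to its endpoints' difference, ∂[p,q] = q − p. For instance
  ∂[2,7] = [7] − [2].
As a 8×16 matrix over Z this has rank 7, with invariant factors (1,1,1,1,1,1,1).

The boundary map ∂_2: C_2 → C_1 acts by ∂[p,q,r] = [q,r] − [p,r] + [p,q]. For instance
  ∂[2,3,7] = [3,7] − [2,7] + [2,3],
  ∂[0,1,6] = [1,6] − [0,6] + [0,1].
The resulting 16×10 matrix has rank 8, and its Smith normal form has invariant factors (1,1,1,1,1,1,1,1).

∂_3: C_3 → C_2 sends each 3-simplex σ to the alternating sum Σ_i (−1)^i (σ with its i-th vertex removed). For instance
  ∂[0,1,5,6] = [1,5,6] − [0,5,6] + [0,1,6] − [0,1,5],
  ∂[0,1,3,5] = [1,3,5] − [0,3,5] + [0,1,5] − [0,1,3].
The 10×2 boundary matrix has rank 2 and Smith normal form diag(1,1).

Now H_k = ker ∂_k / im ∂_{k+1}, so:

  H_2: rank ker ∂_2 − rank ∂_3 = (10 − 8) − 2 = 0, and the invariant factors of ∂_3 are all 1, so H_2 ≅ 0.

H_2 ≅ 0.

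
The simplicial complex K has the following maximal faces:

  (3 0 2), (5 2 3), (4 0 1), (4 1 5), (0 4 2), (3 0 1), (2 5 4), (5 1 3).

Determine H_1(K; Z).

Order the vertices as 0 < 1 < 2 < 3 < 4 < 5. Listing each simplex with vertices in this order, K has dimension 2 with simplices:

  0-simplices (6): [0], [1], [2], [3], [4], [5]
  1-simplices (12): [0,1], [0,2], [0,3], [0,4], [1,3], [1,4], [1,5], [2,3], [2,4], [2,5], [3,5], [4,5]
  2-simplices (8): [0,1,3], [0,1,4], [0,2,3], [0,2,4], [1,3,5], [1,4,5], [2,3,5], [2,4,5]

so the chain groups are C_0 ≅ Z^6, C_1 ≅ Z^12, C_2 ≅ Z^8.

Boundary ∂_1: C_1 → C_0 sends each edge [p,q] (with p < q) to q − p.
The 6×12 boundary matrix has rank 5 and Smith normal form diag(1,1,1,1,1).

The boundary map ∂_2: C_2 → C_1 maps a triangle to the signed sum of its edges. For instance
  ∂[0,1,4] = [1,4] − [0,4] + [0,1],
  ∂[0,1,3] = [1,3] − [0,3] + [0,1].
The 12×8 boundary matrix has rank 7 and Smith normal form diag(1,1,1,1,1,1,1).

Reading off H_k = ker ∂_k / im ∂_{k+1}:

  H_1: rank ker ∂_1 − rank ∂_2 = (12 − 5) − 7 = 0, and the invariant factors of ∂_2 are all 1, so H_1 ≅ 0.

(K is a triangulation of the 2-sphere S^2.)

H_1 = 0.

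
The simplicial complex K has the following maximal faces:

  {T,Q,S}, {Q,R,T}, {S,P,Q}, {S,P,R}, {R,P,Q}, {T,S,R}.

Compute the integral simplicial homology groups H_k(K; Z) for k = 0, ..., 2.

H_0 = Z,  H_1 = 0,  H_2 = Z.

Order the vertices as P < Q < R < S < T. Listing each simplex with vertices in this order, K has dimension 2 with simplices:

  0-simplices (5): P, Q, R, S, T
  1-simplices (9): PQ, PR, PS, QR, QS, QT, RS, RT, ST
  2-simplices (6): PQR, PQS, PRS, QRT, QST, RST

so the chain groups are C_0 ≅ Z^5, C_1 ≅ Z^9, C_2 ≅ Z^6.

Boundary ∂_1: C_1 → C_0 maps an edge to its endpoints' difference, ∂[p,q] = q − p. For instance
  ∂RT = T − R.
The 5×9 boundary matrix has rank 4 and Smith normal form diag(1,1,1,1).

The boundary map ∂_2: C_2 → C_1 acts by ∂[p,q,r] = [q,r] − [p,r] + [p,q]. For instance
  ∂QRT = RT − QT + QR,
  ∂QST = ST − QT + QS.
As a 9×6 matrix over Z this has rank 5, with invariant factors (1,1,1,1,1).

Computing H_k = (kernel of ∂_k) / (image of ∂_{k+1}):

  H_0: rank C_0 − rank ∂_1 = 5 − 4 = 1, and the invariant factors of ∂_1 are all 1, so H_0 ≅ Z.
  H_1: rank ker ∂_1 − rank ∂_2 = (9 − 4) − 5 = 0, and the invariant factors of ∂_2 are all 1, so H_1 ≅ 0.
  H_2: rank ker ∂_2 − rank ∂_3 = (6 − 5) − 0 = 1, and there is no ∂_3, so H_2 ≅ Z.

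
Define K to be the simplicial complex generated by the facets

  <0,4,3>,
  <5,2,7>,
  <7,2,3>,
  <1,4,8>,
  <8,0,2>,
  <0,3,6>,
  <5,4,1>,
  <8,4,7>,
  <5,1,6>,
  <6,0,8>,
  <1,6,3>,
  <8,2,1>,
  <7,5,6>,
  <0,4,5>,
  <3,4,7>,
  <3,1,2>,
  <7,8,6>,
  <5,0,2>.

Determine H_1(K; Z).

Order the vertices as 0 < 1 < 2 < 3 < 4 < 5 < 6 < 7 < 8. Listing each simplex with vertices in this order, K has dimension 2 with simplices:

  0-simplices (9): [0], [1], [2], [3], [4], [5], [6], [7], [8]
  1-simplices (27): (27 of them)
  2-simplices (18): [0,2,5], [0,2,8], [0,3,4], [0,3,6], [0,4,5], [0,6,8], [1,2,3], [1,2,8], [1,3,6], [1,4,5], [1,4,8], [1,5,6], [2,3,7], [2,5,7], [3,4,7], [4,7,8], [5,6,7], [6,7,8]

so the chain groups are C_0 ≅ Z^9, C_1 ≅ Z^27, C_2 ≅ Z^18.

The boundary map ∂_1: C_1 → C_0 sends each edge [p,q] (with p < q) to q − p. For instance
  ∂[3,4] = [4] − [3].
The resulting 9×27 matrix has rank 8, and its Smith normal form has invariant factors (1,1,1,1,1,1,1,1).

Boundary ∂_2: C_2 → C_1 sends each 2-simplex [p,q,r] to [q,r] − [p,r] + [p,q]. For instance
  ∂[6,7,8] = [7,8] − [6,8] + [6,7],
  ∂[0,3,6] = [3,6] − [0,6] + [0,3].
The resulting 27×18 matrix has rank 17, and its Smith normal form has invariant factors (1,1,1,1,1,1,1,1,1,1,1,1,1,1,1,1,1).

Computing H_k = (kernel of ∂_k) / (image of ∂_{k+1}):

  H_1: rank ker ∂_1 − rank ∂_2 = (27 − 8) − 17 = 2, and the invariant factors of ∂_2 are all 1, so H_1 = Z^2.

H_1 ≅ Z^2.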